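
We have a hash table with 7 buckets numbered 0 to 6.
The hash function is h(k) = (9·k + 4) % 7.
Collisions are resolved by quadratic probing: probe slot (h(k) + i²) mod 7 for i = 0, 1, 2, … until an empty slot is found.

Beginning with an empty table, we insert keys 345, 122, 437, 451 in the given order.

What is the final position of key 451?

Insert 345: h=1, slot 1 empty -> index 1.
Insert 122: h=3, slot 3 empty -> index 3.
Insert 437: h=3, slot 3 occupied -> index 4.
Insert 451: h=3, slots 3,4 occupied -> index 0.
Table: [451, 345, ., 122, 437, ., .]

0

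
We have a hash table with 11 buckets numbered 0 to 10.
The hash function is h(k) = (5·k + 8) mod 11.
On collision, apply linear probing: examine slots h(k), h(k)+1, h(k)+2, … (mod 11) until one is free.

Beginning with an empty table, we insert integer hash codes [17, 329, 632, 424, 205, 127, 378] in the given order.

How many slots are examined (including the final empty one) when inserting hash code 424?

17: h=5 → slot 5
329: h=3 → slot 3
632: h=0 → slot 0
424: h=5, probe 5,6 → slot 6
205: h=10 → slot 10
127: h=5, probe 5,6,7 → slot 7
378: h=6, probe 6,7,8 → slot 8
Table: [632, ∅, ∅, 329, ∅, 17, 424, 127, 378, ∅, 205]

2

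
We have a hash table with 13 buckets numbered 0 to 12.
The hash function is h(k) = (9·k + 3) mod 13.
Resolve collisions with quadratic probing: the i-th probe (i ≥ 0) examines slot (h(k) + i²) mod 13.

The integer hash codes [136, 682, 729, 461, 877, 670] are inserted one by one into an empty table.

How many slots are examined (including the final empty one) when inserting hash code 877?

4

136 hashes to 5; slot 5 is free → place at 5.
682 hashes to 5; 5 taken → place at 6.
729 hashes to 12; slot 12 is free → place at 12.
461 hashes to 5; 5,6 taken → place at 9.
877 hashes to 5; 5,6,9 taken → place at 1.
670 hashes to 1; 1 taken → place at 2.
Table: [., 877, 670, ., ., 136, 682, ., ., 461, ., ., 729]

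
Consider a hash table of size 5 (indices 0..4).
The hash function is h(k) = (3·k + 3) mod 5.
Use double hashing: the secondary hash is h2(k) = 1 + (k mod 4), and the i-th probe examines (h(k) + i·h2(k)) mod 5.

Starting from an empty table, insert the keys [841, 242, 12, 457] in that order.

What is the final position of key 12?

0

Insert 841: h=1, slot 1 empty -> index 1.
Insert 242: h=4, slot 4 empty -> index 4.
Insert 12: h=4, h2=1, slot 4 occupied -> index 0.
Insert 457: h=4, h2=2, slots 4,1 occupied -> index 3.
Table: [12, 841, _, 457, 242]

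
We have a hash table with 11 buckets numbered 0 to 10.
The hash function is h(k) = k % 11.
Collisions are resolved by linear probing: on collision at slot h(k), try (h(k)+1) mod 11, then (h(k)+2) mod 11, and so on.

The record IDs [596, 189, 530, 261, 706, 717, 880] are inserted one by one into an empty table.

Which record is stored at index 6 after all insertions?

596 hashes to 2; slot 2 is free → place at 2.
189 hashes to 2; 2 taken → place at 3.
530 hashes to 2; 2,3 taken → place at 4.
261 hashes to 8; slot 8 is free → place at 8.
706 hashes to 2; 2,3,4 taken → place at 5.
717 hashes to 2; 2,3,4,5 taken → place at 6.
880 hashes to 0; slot 0 is free → place at 0.
Table: [880, -, 596, 189, 530, 706, 717, -, 261, -, -]

717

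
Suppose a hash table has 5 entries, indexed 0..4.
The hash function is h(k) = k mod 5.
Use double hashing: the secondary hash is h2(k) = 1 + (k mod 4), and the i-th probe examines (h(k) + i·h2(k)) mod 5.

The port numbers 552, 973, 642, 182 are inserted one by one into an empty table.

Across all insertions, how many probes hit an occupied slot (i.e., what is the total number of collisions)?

Insert 552: h=2, slot 2 empty -> index 2.
Insert 973: h=3, slot 3 empty -> index 3.
Insert 642: h=2, h2=3, slot 2 occupied -> index 0.
Insert 182: h=2, h2=3, slots 2,0,3 occupied -> index 1.
Table: [642, 182, 552, 973, _]

4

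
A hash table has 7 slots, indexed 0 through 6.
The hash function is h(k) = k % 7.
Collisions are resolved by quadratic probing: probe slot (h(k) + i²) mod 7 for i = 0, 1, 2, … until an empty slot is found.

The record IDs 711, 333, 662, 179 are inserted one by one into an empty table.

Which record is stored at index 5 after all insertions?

333

711: h=4 -> slot 4
333: h=4, probe 4,5 -> slot 5
662: h=4, probe 4,5,1 -> slot 1
179: h=4, probe 4,5,1,6 -> slot 6
Table: [—, 662, —, —, 711, 333, 179]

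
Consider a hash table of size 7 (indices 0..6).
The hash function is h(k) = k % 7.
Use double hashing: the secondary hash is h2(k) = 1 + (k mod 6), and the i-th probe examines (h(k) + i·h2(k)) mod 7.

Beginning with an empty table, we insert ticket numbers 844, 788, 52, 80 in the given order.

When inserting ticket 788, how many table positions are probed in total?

2

Insert 844: h=4, slot 4 empty => index 4.
Insert 788: h=4, h2=3, slot 4 occupied => index 0.
Insert 52: h=3, slot 3 empty => index 3.
Insert 80: h=3, h2=3, slot 3 occupied => index 6.
Table: [788, ., ., 52, 844, ., 80]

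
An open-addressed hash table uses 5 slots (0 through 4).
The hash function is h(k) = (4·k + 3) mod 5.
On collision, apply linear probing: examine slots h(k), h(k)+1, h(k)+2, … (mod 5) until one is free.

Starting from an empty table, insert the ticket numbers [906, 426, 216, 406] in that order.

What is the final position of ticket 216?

4

906 hashes to 2; slot 2 is free => place at 2.
426 hashes to 2; 2 taken => place at 3.
216 hashes to 2; 2,3 taken => place at 4.
406 hashes to 2; 2,3,4 taken => place at 0.
Table: [406, —, 906, 426, 216]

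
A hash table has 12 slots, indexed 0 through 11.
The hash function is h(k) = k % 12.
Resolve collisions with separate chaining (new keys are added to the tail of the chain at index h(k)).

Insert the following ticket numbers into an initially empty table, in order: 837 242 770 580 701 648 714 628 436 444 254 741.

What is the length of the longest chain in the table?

3

Insert 837: h=9, bucket 9 empty → new chain.
Insert 242: h=2, bucket 2 empty → new chain.
Insert 770: h=2, bucket 2 nonempty → append to chain.
Insert 580: h=4, bucket 4 empty → new chain.
Insert 701: h=5, bucket 5 empty → new chain.
Insert 648: h=0, bucket 0 empty → new chain.
Insert 714: h=6, bucket 6 empty → new chain.
Insert 628: h=4, bucket 4 nonempty → append to chain.
Insert 436: h=4, bucket 4 nonempty → append to chain.
Insert 444: h=0, bucket 0 nonempty → append to chain.
Insert 254: h=2, bucket 2 nonempty → append to chain.
Insert 741: h=9, bucket 9 nonempty → append to chain.
Final buckets:
0: 648 -> 444
1: _
2: 242 -> 770 -> 254
3: _
4: 580 -> 628 -> 436
5: 701
6: 714
7: _
8: _
9: 837 -> 741
10: _
11: _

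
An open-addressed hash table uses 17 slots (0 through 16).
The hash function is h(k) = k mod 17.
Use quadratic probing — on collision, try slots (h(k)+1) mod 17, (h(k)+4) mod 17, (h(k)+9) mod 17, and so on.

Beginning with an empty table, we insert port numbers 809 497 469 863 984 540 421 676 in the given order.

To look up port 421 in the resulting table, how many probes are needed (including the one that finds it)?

3

809 hashes to 10; slot 10 is free => place at 10.
497 hashes to 4; slot 4 is free => place at 4.
469 hashes to 10; 10 taken => place at 11.
863 hashes to 13; slot 13 is free => place at 13.
984 hashes to 15; slot 15 is free => place at 15.
540 hashes to 13; 13 taken => place at 14.
421 hashes to 13; 13,14 taken => place at 0.
676 hashes to 13; 13,14,0 taken => place at 5.
Table: [421, —, —, —, 497, 676, —, —, —, —, 809, 469, —, 863, 540, 984, —]
Lookup 421: h=13, probe 13,14,0 → found at 0.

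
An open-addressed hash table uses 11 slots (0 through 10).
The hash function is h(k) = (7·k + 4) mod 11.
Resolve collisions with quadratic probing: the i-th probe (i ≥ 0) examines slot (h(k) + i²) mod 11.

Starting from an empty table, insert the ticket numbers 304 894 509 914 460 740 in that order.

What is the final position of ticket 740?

7

304: h=9 -> slot 9
894: h=3 -> slot 3
509: h=3, probe 3,4 -> slot 4
914: h=0 -> slot 0
460: h=1 -> slot 1
740: h=3, probe 3,4,7 -> slot 7
Table: [914, 460, —, 894, 509, —, —, 740, —, 304, —]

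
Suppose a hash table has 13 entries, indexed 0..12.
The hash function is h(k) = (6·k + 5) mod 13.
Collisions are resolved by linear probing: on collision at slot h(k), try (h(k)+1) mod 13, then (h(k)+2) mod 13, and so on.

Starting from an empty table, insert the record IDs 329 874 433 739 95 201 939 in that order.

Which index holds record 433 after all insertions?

329 hashes to 3; slot 3 is free → place at 3.
874 hashes to 10; slot 10 is free → place at 10.
433 hashes to 3; 3 taken → place at 4.
739 hashes to 6; slot 6 is free → place at 6.
95 hashes to 3; 3,4 taken → place at 5.
201 hashes to 2; slot 2 is free → place at 2.
939 hashes to 10; 10 taken → place at 11.
Table: [., ., 201, 329, 433, 95, 739, ., ., ., 874, 939, .]

4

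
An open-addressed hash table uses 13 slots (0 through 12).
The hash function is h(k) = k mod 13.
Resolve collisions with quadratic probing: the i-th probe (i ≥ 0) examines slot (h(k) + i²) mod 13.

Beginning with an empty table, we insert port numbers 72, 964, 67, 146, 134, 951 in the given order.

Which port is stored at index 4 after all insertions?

72 hashes to 7; slot 7 is free → place at 7.
964 hashes to 2; slot 2 is free → place at 2.
67 hashes to 2; 2 taken → place at 3.
146 hashes to 3; 3 taken → place at 4.
134 hashes to 4; 4 taken → place at 5.
951 hashes to 2; 2,3 taken → place at 6.
Table: [-, -, 964, 67, 146, 134, 951, 72, -, -, -, -, -]

146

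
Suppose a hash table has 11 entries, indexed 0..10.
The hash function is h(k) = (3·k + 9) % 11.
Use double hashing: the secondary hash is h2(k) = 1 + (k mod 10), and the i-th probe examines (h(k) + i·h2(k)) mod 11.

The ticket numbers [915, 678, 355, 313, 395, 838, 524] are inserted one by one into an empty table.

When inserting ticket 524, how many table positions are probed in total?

4

915: h=4 → slot 4
678: h=8 → slot 8
355: h=7 → slot 7
313: h=2 → slot 2
395: h=6 → slot 6
838: h=4, h2=9, probe 4,2,0 → slot 0
524: h=8, h2=5, probe 8,2,7,1 → slot 1
Table: [838, 524, 313, ., 915, ., 395, 355, 678, ., .]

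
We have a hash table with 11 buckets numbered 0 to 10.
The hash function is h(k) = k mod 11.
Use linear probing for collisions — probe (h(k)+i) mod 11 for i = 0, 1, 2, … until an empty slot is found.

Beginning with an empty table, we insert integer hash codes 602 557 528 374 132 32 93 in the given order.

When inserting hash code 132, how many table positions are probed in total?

3

Insert 602: h=8, slot 8 empty → index 8.
Insert 557: h=7, slot 7 empty → index 7.
Insert 528: h=0, slot 0 empty → index 0.
Insert 374: h=0, slot 0 occupied → index 1.
Insert 132: h=0, slots 0,1 occupied → index 2.
Insert 32: h=10, slot 10 empty → index 10.
Insert 93: h=5, slot 5 empty → index 5.
Table: [528, 374, 132, ., ., 93, ., 557, 602, ., 32]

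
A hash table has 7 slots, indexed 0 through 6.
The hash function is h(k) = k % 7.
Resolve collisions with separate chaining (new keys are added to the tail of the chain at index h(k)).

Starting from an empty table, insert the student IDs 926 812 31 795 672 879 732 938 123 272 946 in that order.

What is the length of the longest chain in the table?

926 → bucket 2
812 → bucket 0
31 → bucket 3
795 → bucket 4
672 → bucket 0 (collision)
879 → bucket 4 (collision)
732 → bucket 4 (collision)
938 → bucket 0 (collision)
123 → bucket 4 (collision)
272 → bucket 6
946 → bucket 1
Final buckets:
0: 812 -> 672 -> 938
1: 946
2: 926
3: 31
4: 795 -> 879 -> 732 -> 123
5: —
6: 272

4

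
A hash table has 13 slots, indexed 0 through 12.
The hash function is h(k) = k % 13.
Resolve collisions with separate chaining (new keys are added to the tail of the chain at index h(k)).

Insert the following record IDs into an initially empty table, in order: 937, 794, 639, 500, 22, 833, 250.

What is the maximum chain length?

Insert 937: h=1, bucket 1 empty -> new chain.
Insert 794: h=1, bucket 1 nonempty -> append to chain.
Insert 639: h=2, bucket 2 empty -> new chain.
Insert 500: h=6, bucket 6 empty -> new chain.
Insert 22: h=9, bucket 9 empty -> new chain.
Insert 833: h=1, bucket 1 nonempty -> append to chain.
Insert 250: h=3, bucket 3 empty -> new chain.
Final buckets:
0: —
1: 937 -> 794 -> 833
2: 639
3: 250
4: —
5: —
6: 500
7: —
8: —
9: 22
10: —
11: —
12: —

3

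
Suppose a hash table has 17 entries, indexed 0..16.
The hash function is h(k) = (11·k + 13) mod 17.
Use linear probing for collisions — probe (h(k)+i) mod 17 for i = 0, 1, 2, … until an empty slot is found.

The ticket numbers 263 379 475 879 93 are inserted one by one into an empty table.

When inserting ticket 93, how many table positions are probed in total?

263: h=16 => slot 16
379: h=0 => slot 0
475: h=2 => slot 2
879: h=9 => slot 9
93: h=16, probe 16,0,1 => slot 1
Table: [379, 93, 475, ∅, ∅, ∅, ∅, ∅, ∅, 879, ∅, ∅, ∅, ∅, ∅, ∅, 263]

3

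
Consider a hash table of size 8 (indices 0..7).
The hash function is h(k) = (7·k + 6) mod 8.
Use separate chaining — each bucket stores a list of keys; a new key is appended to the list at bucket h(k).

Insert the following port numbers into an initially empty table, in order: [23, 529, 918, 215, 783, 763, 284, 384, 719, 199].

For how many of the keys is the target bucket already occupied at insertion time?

4

Insert 23: h=7, bucket 7 empty → new chain.
Insert 529: h=5, bucket 5 empty → new chain.
Insert 918: h=0, bucket 0 empty → new chain.
Insert 215: h=7, bucket 7 nonempty → append to chain.
Insert 783: h=7, bucket 7 nonempty → append to chain.
Insert 763: h=3, bucket 3 empty → new chain.
Insert 284: h=2, bucket 2 empty → new chain.
Insert 384: h=6, bucket 6 empty → new chain.
Insert 719: h=7, bucket 7 nonempty → append to chain.
Insert 199: h=7, bucket 7 nonempty → append to chain.
Final buckets:
0: 918
1: -
2: 284
3: 763
4: -
5: 529
6: 384
7: 23 -> 215 -> 783 -> 719 -> 199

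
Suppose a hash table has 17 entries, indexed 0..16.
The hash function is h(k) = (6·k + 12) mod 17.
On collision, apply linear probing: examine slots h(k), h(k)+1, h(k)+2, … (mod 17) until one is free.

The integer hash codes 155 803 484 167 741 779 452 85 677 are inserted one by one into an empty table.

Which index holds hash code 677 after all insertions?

14

155 hashes to 7; slot 7 is free => place at 7.
803 hashes to 2; slot 2 is free => place at 2.
484 hashes to 9; slot 9 is free => place at 9.
167 hashes to 11; slot 11 is free => place at 11.
741 hashes to 4; slot 4 is free => place at 4.
779 hashes to 11; 11 taken => place at 12.
452 hashes to 4; 4 taken => place at 5.
85 hashes to 12; 12 taken => place at 13.
677 hashes to 11; 11,12,13 taken => place at 14.
Table: [_, _, 803, _, 741, 452, _, 155, _, 484, _, 167, 779, 85, 677, _, _]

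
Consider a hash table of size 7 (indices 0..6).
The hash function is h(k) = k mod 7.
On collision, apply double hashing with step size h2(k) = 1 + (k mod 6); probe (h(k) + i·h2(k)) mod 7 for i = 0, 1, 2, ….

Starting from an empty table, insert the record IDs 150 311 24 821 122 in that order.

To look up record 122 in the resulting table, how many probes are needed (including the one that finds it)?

Insert 150: h=3, slot 3 empty → index 3.
Insert 311: h=3, h2=6, slot 3 occupied → index 2.
Insert 24: h=3, h2=1, slot 3 occupied → index 4.
Insert 821: h=2, h2=6, slot 2 occupied → index 1.
Insert 122: h=3, h2=3, slot 3 occupied → index 6.
Table: [., 821, 311, 150, 24, ., 122]
Lookup 122: h=3, h2=3, probe 3,6 → found at 6.

2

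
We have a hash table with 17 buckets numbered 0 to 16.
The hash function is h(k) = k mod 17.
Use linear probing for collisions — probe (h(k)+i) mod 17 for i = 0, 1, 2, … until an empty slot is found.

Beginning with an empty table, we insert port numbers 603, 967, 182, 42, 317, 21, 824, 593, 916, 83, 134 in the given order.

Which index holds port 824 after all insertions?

603: h=8 -> slot 8
967: h=15 -> slot 15
182: h=12 -> slot 12
42: h=8, probe 8,9 -> slot 9
317: h=11 -> slot 11
21: h=4 -> slot 4
824: h=8, probe 8,9,10 -> slot 10
593: h=15, probe 15,16 -> slot 16
916: h=15, probe 15,16,0 -> slot 0
83: h=15, probe 15,16,0,1 -> slot 1
134: h=15, probe 15,16,0,1,2 -> slot 2
Table: [916, 83, 134, _, 21, _, _, _, 603, 42, 824, 317, 182, _, _, 967, 593]

10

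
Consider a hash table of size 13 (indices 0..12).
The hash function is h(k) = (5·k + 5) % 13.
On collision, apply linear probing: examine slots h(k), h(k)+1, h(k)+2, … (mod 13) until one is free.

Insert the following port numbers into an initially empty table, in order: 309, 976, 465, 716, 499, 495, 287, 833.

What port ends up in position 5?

499

309 hashes to 3; slot 3 is free -> place at 3.
976 hashes to 10; slot 10 is free -> place at 10.
465 hashes to 3; 3 taken -> place at 4.
716 hashes to 10; 10 taken -> place at 11.
499 hashes to 4; 4 taken -> place at 5.
495 hashes to 10; 10,11 taken -> place at 12.
287 hashes to 10; 10,11,12 taken -> place at 0.
833 hashes to 10; 10,11,12,0 taken -> place at 1.
Table: [287, 833, ., 309, 465, 499, ., ., ., ., 976, 716, 495]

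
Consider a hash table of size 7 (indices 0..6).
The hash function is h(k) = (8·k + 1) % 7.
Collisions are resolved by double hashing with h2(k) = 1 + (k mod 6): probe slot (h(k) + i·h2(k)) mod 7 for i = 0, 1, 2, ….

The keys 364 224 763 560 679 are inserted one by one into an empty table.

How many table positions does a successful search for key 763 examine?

Insert 364: h=1, slot 1 empty → index 1.
Insert 224: h=1, h2=3, slot 1 occupied → index 4.
Insert 763: h=1, h2=2, slot 1 occupied → index 3.
Insert 560: h=1, h2=3, slots 1,4 occupied → index 0.
Insert 679: h=1, h2=2, slots 1,3 occupied → index 5.
Table: [560, 364, ∅, 763, 224, 679, ∅]
Lookup 763: h=1, h2=2, probe 1,3 → found at 3.

2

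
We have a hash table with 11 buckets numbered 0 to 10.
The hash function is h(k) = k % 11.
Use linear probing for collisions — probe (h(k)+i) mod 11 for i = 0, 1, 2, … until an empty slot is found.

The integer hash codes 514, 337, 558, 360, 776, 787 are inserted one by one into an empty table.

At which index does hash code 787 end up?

Insert 514: h=8, slot 8 empty -> index 8.
Insert 337: h=7, slot 7 empty -> index 7.
Insert 558: h=8, slot 8 occupied -> index 9.
Insert 360: h=8, slots 8,9 occupied -> index 10.
Insert 776: h=6, slot 6 empty -> index 6.
Insert 787: h=6, slots 6,7,8,9,10 occupied -> index 0.
Table: [787, _, _, _, _, _, 776, 337, 514, 558, 360]

0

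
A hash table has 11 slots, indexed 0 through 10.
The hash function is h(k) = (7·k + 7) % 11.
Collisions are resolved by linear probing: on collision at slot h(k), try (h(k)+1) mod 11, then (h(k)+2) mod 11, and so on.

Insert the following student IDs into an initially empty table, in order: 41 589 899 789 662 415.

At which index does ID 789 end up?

Insert 41: h=8, slot 8 empty → index 8.
Insert 589: h=5, slot 5 empty → index 5.
Insert 899: h=8, slot 8 occupied → index 9.
Insert 789: h=8, slots 8,9 occupied → index 10.
Insert 662: h=10, slot 10 occupied → index 0.
Insert 415: h=8, slots 8,9,10,0 occupied → index 1.
Table: [662, 415, ., ., ., 589, ., ., 41, 899, 789]

10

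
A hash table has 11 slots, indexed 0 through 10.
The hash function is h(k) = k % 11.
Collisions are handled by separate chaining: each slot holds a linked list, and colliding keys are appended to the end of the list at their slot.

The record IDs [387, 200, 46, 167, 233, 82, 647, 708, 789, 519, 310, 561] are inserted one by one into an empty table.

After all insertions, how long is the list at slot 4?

1

387 -> bucket 2
200 -> bucket 2 (collision)
46 -> bucket 2 (collision)
167 -> bucket 2 (collision)
233 -> bucket 2 (collision)
82 -> bucket 5
647 -> bucket 9
708 -> bucket 4
789 -> bucket 8
519 -> bucket 2 (collision)
310 -> bucket 2 (collision)
561 -> bucket 0
Final buckets:
0: 561
1: —
2: 387 -> 200 -> 46 -> 167 -> 233 -> 519 -> 310
3: —
4: 708
5: 82
6: —
7: —
8: 789
9: 647
10: —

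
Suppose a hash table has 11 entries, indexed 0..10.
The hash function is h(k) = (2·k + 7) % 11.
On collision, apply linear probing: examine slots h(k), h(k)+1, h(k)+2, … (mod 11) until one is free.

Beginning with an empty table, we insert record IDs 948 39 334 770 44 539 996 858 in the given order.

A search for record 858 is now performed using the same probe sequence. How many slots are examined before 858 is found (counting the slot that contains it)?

7

948 hashes to 0; slot 0 is free -> place at 0.
39 hashes to 8; slot 8 is free -> place at 8.
334 hashes to 4; slot 4 is free -> place at 4.
770 hashes to 7; slot 7 is free -> place at 7.
44 hashes to 7; 7,8 taken -> place at 9.
539 hashes to 7; 7,8,9 taken -> place at 10.
996 hashes to 8; 8,9,10,0 taken -> place at 1.
858 hashes to 7; 7,8,9,10,0,1 taken -> place at 2.
Table: [948, 996, 858, ., 334, ., ., 770, 39, 44, 539]
Lookup 858: h=7, probe 7,8,9,10,0,1,2 → found at 2.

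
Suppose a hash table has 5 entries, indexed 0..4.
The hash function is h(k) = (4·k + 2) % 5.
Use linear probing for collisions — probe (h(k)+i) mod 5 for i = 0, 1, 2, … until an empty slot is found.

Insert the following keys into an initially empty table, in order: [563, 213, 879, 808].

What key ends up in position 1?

808

Insert 563: h=4, slot 4 empty → index 4.
Insert 213: h=4, slot 4 occupied → index 0.
Insert 879: h=3, slot 3 empty → index 3.
Insert 808: h=4, slots 4,0 occupied → index 1.
Table: [213, 808, ∅, 879, 563]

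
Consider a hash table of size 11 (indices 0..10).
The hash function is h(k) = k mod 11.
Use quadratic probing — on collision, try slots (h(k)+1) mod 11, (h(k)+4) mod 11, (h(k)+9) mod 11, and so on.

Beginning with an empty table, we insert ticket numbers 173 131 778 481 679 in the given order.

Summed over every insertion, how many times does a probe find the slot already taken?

173 hashes to 8; slot 8 is free => place at 8.
131 hashes to 10; slot 10 is free => place at 10.
778 hashes to 8; 8 taken => place at 9.
481 hashes to 8; 8,9 taken => place at 1.
679 hashes to 8; 8,9,1 taken => place at 6.
Table: [_, 481, _, _, _, _, 679, _, 173, 778, 131]

6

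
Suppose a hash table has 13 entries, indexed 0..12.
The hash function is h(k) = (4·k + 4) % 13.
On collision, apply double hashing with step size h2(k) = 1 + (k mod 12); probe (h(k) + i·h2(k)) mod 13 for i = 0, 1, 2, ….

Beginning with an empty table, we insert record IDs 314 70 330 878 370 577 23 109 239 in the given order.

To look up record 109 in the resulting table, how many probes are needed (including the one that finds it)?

6

314: h=12 => slot 12
70: h=11 => slot 11
330: h=11, h2=7, probe 11,5 => slot 5
878: h=6 => slot 6
370: h=2 => slot 2
577: h=11, h2=2, probe 11,0 => slot 0
23: h=5, h2=12, probe 5,4 => slot 4
109: h=11, h2=2, probe 11,0,2,4,6,8 => slot 8
239: h=11, h2=12, probe 11,10 => slot 10
Table: [577, ., 370, ., 23, 330, 878, ., 109, ., 239, 70, 314]
Lookup 109: h=11, h2=2, probe 11,0,2,4,6,8 → found at 8.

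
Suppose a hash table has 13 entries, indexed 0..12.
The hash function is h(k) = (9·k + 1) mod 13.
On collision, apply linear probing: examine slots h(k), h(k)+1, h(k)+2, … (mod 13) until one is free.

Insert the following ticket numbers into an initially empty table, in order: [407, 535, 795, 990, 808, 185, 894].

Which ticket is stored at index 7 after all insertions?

407: h=11 => slot 11
535: h=6 => slot 6
795: h=6, probe 6,7 => slot 7
990: h=6, probe 6,7,8 => slot 8
808: h=6, probe 6,7,8,9 => slot 9
185: h=2 => slot 2
894: h=0 => slot 0
Table: [894, _, 185, _, _, _, 535, 795, 990, 808, _, 407, _]

795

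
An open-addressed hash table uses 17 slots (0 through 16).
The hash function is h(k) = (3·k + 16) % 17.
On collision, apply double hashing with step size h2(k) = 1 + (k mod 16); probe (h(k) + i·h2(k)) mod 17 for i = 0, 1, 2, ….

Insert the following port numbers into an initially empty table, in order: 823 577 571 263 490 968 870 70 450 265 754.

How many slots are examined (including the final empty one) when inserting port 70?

3

823 hashes to 3; slot 3 is free → place at 3.
577 hashes to 13; slot 13 is free → place at 13.
571 hashes to 12; slot 12 is free → place at 12.
263 hashes to 6; slot 6 is free → place at 6.
490 hashes to 7; slot 7 is free → place at 7.
968 hashes to 13, h2=9; 13 taken → place at 5.
870 hashes to 8; slot 8 is free → place at 8.
70 hashes to 5, h2=7; 5,12 taken → place at 2.
450 hashes to 6, h2=3; 6 taken → place at 9.
265 hashes to 12, h2=10; 12,5 taken → place at 15.
754 hashes to 0; slot 0 is free → place at 0.
Table: [754, -, 70, 823, -, 968, 263, 490, 870, 450, -, -, 571, 577, -, 265, -]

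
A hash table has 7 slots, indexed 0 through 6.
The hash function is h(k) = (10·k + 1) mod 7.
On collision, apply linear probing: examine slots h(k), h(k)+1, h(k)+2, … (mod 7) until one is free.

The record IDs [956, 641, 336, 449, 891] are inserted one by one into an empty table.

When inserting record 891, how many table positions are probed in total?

3

Insert 956: h=6, slot 6 empty -> index 6.
Insert 641: h=6, slot 6 occupied -> index 0.
Insert 336: h=1, slot 1 empty -> index 1.
Insert 449: h=4, slot 4 empty -> index 4.
Insert 891: h=0, slots 0,1 occupied -> index 2.
Table: [641, 336, 891, ., 449, ., 956]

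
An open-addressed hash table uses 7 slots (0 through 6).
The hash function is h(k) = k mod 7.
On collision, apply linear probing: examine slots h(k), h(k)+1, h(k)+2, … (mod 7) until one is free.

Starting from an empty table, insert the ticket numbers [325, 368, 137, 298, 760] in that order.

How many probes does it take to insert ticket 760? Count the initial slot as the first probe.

4

Insert 325: h=3, slot 3 empty => index 3.
Insert 368: h=4, slot 4 empty => index 4.
Insert 137: h=4, slot 4 occupied => index 5.
Insert 298: h=4, slots 4,5 occupied => index 6.
Insert 760: h=4, slots 4,5,6 occupied => index 0.
Table: [760, _, _, 325, 368, 137, 298]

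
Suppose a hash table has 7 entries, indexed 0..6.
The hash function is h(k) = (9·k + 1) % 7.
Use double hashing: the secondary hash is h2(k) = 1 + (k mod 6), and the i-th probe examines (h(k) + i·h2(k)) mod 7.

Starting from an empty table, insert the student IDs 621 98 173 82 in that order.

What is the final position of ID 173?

3

621 hashes to 4; slot 4 is free -> place at 4.
98 hashes to 1; slot 1 is free -> place at 1.
173 hashes to 4, h2=6; 4 taken -> place at 3.
82 hashes to 4, h2=5; 4 taken -> place at 2.
Table: [∅, 98, 82, 173, 621, ∅, ∅]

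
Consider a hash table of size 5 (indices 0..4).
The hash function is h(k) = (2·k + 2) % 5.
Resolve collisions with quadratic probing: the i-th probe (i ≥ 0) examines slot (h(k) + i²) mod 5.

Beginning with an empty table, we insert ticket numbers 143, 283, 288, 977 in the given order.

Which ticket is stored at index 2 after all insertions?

Insert 143: h=3, slot 3 empty => index 3.
Insert 283: h=3, slot 3 occupied => index 4.
Insert 288: h=3, slots 3,4 occupied => index 2.
Insert 977: h=1, slot 1 empty => index 1.
Table: [—, 977, 288, 143, 283]

288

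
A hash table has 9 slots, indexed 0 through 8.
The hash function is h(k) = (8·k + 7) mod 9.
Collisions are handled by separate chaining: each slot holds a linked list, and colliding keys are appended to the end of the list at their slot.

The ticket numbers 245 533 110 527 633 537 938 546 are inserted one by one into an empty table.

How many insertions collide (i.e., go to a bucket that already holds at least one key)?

4

245 → bucket 5
533 → bucket 5 (collision)
110 → bucket 5 (collision)
527 → bucket 2
633 → bucket 4
537 → bucket 1
938 → bucket 5 (collision)
546 → bucket 1 (collision)
Final buckets:
0: .
1: 537 -> 546
2: 527
3: .
4: 633
5: 245 -> 533 -> 110 -> 938
6: .
7: .
8: .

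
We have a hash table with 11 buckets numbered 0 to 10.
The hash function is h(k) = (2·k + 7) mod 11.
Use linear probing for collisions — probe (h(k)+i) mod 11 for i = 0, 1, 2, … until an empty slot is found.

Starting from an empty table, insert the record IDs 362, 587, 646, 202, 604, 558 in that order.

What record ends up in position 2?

558

362: h=5 → slot 5
587: h=4 → slot 4
646: h=1 → slot 1
202: h=4, probe 4,5,6 → slot 6
604: h=5, probe 5,6,7 → slot 7
558: h=1, probe 1,2 → slot 2
Table: [∅, 646, 558, ∅, 587, 362, 202, 604, ∅, ∅, ∅]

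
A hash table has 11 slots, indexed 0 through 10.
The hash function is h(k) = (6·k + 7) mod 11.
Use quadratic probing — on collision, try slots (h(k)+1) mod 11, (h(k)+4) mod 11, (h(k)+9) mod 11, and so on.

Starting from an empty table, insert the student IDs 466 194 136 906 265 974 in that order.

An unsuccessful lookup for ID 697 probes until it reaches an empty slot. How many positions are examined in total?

Insert 466: h=9, slot 9 empty → index 9.
Insert 194: h=5, slot 5 empty → index 5.
Insert 136: h=9, slot 9 occupied → index 10.
Insert 906: h=9, slots 9,10 occupied → index 2.
Insert 265: h=2, slot 2 occupied → index 3.
Insert 974: h=10, slot 10 occupied → index 0.
Table: [974, _, 906, 265, _, 194, _, _, _, 466, 136]
Lookup 697: h=9, probe 9,10,2,7 → slot 7 empty, not found.

4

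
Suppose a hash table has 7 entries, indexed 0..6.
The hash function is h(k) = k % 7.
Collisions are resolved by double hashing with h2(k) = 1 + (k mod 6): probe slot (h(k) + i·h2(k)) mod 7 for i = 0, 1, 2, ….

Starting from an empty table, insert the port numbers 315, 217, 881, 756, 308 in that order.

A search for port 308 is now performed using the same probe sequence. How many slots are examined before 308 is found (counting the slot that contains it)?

Insert 315: h=0, slot 0 empty -> index 0.
Insert 217: h=0, h2=2, slot 0 occupied -> index 2.
Insert 881: h=6, slot 6 empty -> index 6.
Insert 756: h=0, h2=1, slot 0 occupied -> index 1.
Insert 308: h=0, h2=3, slot 0 occupied -> index 3.
Table: [315, 756, 217, 308, _, _, 881]
Lookup 308: h=0, h2=3, probe 0,3 → found at 3.

2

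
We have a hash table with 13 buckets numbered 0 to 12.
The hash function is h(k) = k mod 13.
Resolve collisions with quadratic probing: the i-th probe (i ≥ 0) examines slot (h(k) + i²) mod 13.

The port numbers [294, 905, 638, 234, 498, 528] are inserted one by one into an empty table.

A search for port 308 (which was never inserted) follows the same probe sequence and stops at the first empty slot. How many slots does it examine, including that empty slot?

Insert 294: h=8, slot 8 empty -> index 8.
Insert 905: h=8, slot 8 occupied -> index 9.
Insert 638: h=1, slot 1 empty -> index 1.
Insert 234: h=0, slot 0 empty -> index 0.
Insert 498: h=4, slot 4 empty -> index 4.
Insert 528: h=8, slots 8,9 occupied -> index 12.
Table: [234, 638, —, —, 498, —, —, —, 294, 905, —, —, 528]
Lookup 308: h=9, probe 9,10 → slot 10 empty, not found.

2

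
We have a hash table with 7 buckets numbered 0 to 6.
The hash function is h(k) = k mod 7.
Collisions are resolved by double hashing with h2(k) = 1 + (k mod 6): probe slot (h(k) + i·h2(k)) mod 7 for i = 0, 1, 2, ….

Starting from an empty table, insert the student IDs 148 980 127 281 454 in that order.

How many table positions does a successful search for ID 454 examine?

148: h=1 => slot 1
980: h=0 => slot 0
127: h=1, h2=2, probe 1,3 => slot 3
281: h=1, h2=6, probe 1,0,6 => slot 6
454: h=6, h2=5, probe 6,4 => slot 4
Table: [980, 148, ∅, 127, 454, ∅, 281]
Lookup 454: h=6, h2=5, probe 6,4 → found at 4.

2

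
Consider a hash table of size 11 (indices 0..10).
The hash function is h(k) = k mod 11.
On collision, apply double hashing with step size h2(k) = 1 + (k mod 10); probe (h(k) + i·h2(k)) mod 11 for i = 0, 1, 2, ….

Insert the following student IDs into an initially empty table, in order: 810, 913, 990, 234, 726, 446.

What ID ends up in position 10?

810: h=7 => slot 7
913: h=0 => slot 0
990: h=0, h2=1, probe 0,1 => slot 1
234: h=3 => slot 3
726: h=0, h2=7, probe 0,7,3,10 => slot 10
446: h=6 => slot 6
Table: [913, 990, ., 234, ., ., 446, 810, ., ., 726]

726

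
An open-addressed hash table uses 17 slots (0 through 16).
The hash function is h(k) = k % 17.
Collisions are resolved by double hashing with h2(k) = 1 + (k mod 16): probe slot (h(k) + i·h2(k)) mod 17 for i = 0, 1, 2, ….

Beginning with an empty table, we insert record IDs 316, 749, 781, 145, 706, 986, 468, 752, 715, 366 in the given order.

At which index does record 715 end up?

13

316 hashes to 10; slot 10 is free -> place at 10.
749 hashes to 1; slot 1 is free -> place at 1.
781 hashes to 16; slot 16 is free -> place at 16.
145 hashes to 9; slot 9 is free -> place at 9.
706 hashes to 9, h2=3; 9 taken -> place at 12.
986 hashes to 0; slot 0 is free -> place at 0.
468 hashes to 9, h2=5; 9 taken -> place at 14.
752 hashes to 4; slot 4 is free -> place at 4.
715 hashes to 1, h2=12; 1 taken -> place at 13.
366 hashes to 9, h2=15; 9 taken -> place at 7.
Table: [986, 749, ∅, ∅, 752, ∅, ∅, 366, ∅, 145, 316, ∅, 706, 715, 468, ∅, 781]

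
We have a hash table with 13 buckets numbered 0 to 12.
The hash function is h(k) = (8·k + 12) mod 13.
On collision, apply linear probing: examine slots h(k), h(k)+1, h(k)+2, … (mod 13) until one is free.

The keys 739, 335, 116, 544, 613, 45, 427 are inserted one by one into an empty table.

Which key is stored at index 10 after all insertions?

739: h=9 → slot 9
335: h=1 → slot 1
116: h=4 → slot 4
544: h=9, probe 9,10 → slot 10
613: h=2 → slot 2
45: h=8 → slot 8
427: h=9, probe 9,10,11 → slot 11
Table: [-, 335, 613, -, 116, -, -, -, 45, 739, 544, 427, -]

544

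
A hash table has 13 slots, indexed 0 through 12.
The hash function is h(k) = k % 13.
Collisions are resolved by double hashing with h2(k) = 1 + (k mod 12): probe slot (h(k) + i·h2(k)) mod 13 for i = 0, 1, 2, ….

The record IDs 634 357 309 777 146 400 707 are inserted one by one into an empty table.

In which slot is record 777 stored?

4

634: h=10 → slot 10
357: h=6 → slot 6
309: h=10, h2=10, probe 10,7 → slot 7
777: h=10, h2=10, probe 10,7,4 → slot 4
146: h=3 → slot 3
400: h=10, h2=5, probe 10,2 → slot 2
707: h=5 → slot 5
Table: [-, -, 400, 146, 777, 707, 357, 309, -, -, 634, -, -]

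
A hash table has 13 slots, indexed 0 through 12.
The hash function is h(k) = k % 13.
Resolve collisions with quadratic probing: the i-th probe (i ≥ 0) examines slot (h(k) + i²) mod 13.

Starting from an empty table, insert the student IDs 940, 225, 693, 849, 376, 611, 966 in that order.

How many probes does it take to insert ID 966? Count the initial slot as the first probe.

Insert 940: h=4, slot 4 empty -> index 4.
Insert 225: h=4, slot 4 occupied -> index 5.
Insert 693: h=4, slots 4,5 occupied -> index 8.
Insert 849: h=4, slots 4,5,8 occupied -> index 0.
Insert 376: h=12, slot 12 empty -> index 12.
Insert 611: h=0, slot 0 occupied -> index 1.
Insert 966: h=4, slots 4,5,8,0 occupied -> index 7.
Table: [849, 611, ., ., 940, 225, ., 966, 693, ., ., ., 376]

5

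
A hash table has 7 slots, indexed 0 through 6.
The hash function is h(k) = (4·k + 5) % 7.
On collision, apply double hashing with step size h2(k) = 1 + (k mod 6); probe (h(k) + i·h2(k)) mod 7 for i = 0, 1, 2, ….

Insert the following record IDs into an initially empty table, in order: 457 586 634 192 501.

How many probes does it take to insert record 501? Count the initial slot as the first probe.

Insert 457: h=6, slot 6 empty → index 6.
Insert 586: h=4, slot 4 empty → index 4.
Insert 634: h=0, slot 0 empty → index 0.
Insert 192: h=3, slot 3 empty → index 3.
Insert 501: h=0, h2=4, slots 0,4 occupied → index 1.
Table: [634, 501, ∅, 192, 586, ∅, 457]

3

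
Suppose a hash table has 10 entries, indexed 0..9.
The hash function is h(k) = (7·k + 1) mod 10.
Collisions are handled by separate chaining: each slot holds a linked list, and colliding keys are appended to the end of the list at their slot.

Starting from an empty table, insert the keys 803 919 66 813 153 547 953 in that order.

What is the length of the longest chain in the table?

4

803 -> bucket 2
919 -> bucket 4
66 -> bucket 3
813 -> bucket 2 (collision)
153 -> bucket 2 (collision)
547 -> bucket 0
953 -> bucket 2 (collision)
Final buckets:
0: 547
1: —
2: 803 -> 813 -> 153 -> 953
3: 66
4: 919
5: —
6: —
7: —
8: —
9: —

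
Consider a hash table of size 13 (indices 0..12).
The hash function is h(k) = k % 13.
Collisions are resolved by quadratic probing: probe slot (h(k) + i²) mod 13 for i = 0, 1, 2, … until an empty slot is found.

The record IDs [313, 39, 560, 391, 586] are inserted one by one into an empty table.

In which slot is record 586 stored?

10

313 hashes to 1; slot 1 is free => place at 1.
39 hashes to 0; slot 0 is free => place at 0.
560 hashes to 1; 1 taken => place at 2.
391 hashes to 1; 1,2 taken => place at 5.
586 hashes to 1; 1,2,5 taken => place at 10.
Table: [39, 313, 560, _, _, 391, _, _, _, _, 586, _, _]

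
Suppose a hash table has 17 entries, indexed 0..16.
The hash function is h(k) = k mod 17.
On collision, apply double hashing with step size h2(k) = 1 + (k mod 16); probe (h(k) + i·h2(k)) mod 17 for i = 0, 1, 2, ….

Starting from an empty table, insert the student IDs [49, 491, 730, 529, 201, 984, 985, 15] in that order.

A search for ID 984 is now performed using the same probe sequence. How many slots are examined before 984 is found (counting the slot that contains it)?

2

49 hashes to 15; slot 15 is free → place at 15.
491 hashes to 15, h2=12; 15 taken → place at 10.
730 hashes to 16; slot 16 is free → place at 16.
529 hashes to 2; slot 2 is free → place at 2.
201 hashes to 14; slot 14 is free → place at 14.
984 hashes to 15, h2=9; 15 taken → place at 7.
985 hashes to 16, h2=10; 16 taken → place at 9.
15 hashes to 15, h2=16; 15,14 taken → place at 13.
Table: [., ., 529, ., ., ., ., 984, ., 985, 491, ., ., 15, 201, 49, 730]
Lookup 984: h=15, h2=9, probe 15,7 → found at 7.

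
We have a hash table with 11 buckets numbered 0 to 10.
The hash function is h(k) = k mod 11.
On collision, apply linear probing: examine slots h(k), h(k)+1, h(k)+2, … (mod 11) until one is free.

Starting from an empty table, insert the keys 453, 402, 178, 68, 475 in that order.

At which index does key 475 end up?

5

453: h=2 -> slot 2
402: h=6 -> slot 6
178: h=2, probe 2,3 -> slot 3
68: h=2, probe 2,3,4 -> slot 4
475: h=2, probe 2,3,4,5 -> slot 5
Table: [-, -, 453, 178, 68, 475, 402, -, -, -, -]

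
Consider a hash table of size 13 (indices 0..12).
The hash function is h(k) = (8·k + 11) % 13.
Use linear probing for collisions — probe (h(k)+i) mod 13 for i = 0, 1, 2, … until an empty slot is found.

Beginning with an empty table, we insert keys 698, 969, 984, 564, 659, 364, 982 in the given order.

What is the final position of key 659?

7

698: h=5 → slot 5
969: h=2 → slot 2
984: h=5, probe 5,6 → slot 6
564: h=12 → slot 12
659: h=5, probe 5,6,7 → slot 7
364: h=11 → slot 11
982: h=2, probe 2,3 → slot 3
Table: [-, -, 969, 982, -, 698, 984, 659, -, -, -, 364, 564]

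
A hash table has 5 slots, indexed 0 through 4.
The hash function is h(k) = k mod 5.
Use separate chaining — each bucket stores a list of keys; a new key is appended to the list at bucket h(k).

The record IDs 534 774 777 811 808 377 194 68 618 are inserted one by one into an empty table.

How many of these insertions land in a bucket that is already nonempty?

534 → bucket 4
774 → bucket 4 (collision)
777 → bucket 2
811 → bucket 1
808 → bucket 3
377 → bucket 2 (collision)
194 → bucket 4 (collision)
68 → bucket 3 (collision)
618 → bucket 3 (collision)
Final buckets:
0: ∅
1: 811
2: 777 -> 377
3: 808 -> 68 -> 618
4: 534 -> 774 -> 194

5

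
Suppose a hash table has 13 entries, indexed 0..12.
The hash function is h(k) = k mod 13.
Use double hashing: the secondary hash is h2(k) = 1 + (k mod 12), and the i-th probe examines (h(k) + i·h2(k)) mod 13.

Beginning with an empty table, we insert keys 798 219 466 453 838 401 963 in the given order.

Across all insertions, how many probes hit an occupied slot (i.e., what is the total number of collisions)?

3

798 hashes to 5; slot 5 is free -> place at 5.
219 hashes to 11; slot 11 is free -> place at 11.
466 hashes to 11, h2=11; 11 taken -> place at 9.
453 hashes to 11, h2=10; 11 taken -> place at 8.
838 hashes to 6; slot 6 is free -> place at 6.
401 hashes to 11, h2=6; 11 taken -> place at 4.
963 hashes to 1; slot 1 is free -> place at 1.
Table: [., 963, ., ., 401, 798, 838, ., 453, 466, ., 219, .]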